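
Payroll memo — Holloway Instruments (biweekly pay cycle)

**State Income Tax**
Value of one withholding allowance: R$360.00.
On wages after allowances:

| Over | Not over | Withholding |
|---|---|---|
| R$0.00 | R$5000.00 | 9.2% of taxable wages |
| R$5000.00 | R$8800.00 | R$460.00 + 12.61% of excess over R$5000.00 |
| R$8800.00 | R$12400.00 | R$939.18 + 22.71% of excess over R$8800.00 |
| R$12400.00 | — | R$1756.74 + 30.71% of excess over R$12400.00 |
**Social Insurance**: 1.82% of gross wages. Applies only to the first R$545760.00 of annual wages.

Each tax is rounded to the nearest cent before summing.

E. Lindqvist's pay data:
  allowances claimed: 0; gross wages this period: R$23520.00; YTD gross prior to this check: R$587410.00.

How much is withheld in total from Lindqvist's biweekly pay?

State Income Tax: taxable = R$23520.00
  R$1756.74 + 30.71% × (R$23520.00 − R$12400.00) = R$1756.74 + 30.71% × R$11120.00 = R$5171.69
Social Insurance: YTD R$587410.00 ≥ cap R$545760.00 → R$0.00
Total: R$5171.69 + R$0.00 = R$5171.69

R$5171.69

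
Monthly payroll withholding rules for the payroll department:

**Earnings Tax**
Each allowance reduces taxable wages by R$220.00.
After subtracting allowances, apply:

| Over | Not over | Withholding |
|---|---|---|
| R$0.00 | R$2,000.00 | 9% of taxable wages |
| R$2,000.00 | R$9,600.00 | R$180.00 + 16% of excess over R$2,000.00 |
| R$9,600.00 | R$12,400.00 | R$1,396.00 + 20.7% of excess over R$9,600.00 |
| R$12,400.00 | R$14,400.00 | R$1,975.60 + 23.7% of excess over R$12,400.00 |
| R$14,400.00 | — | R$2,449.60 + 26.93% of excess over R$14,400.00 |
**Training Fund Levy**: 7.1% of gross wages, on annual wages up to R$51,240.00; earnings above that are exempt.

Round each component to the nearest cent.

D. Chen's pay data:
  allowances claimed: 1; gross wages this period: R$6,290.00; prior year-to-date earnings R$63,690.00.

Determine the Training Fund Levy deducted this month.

R$0.00

Training Fund Levy: YTD R$63,690.00 ≥ cap R$51,240.00 → R$0.00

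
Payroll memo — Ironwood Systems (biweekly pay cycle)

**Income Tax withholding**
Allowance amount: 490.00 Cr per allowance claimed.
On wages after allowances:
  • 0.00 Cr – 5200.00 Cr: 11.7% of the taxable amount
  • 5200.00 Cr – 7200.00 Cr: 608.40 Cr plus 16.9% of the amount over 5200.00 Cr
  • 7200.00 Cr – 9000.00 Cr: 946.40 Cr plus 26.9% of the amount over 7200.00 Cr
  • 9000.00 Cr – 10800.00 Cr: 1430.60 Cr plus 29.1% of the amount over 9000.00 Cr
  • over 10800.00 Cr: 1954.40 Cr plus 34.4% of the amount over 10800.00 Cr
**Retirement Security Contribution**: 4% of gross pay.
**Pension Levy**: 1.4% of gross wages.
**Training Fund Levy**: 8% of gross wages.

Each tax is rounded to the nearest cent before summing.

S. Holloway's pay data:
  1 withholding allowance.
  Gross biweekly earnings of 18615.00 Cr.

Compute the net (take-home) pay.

11646.39 Cr

Income Tax: taxable = 18615.00 Cr − 1×490.00 Cr = 18125.00 Cr
  1954.40 Cr + 34.4% × (18125.00 Cr − 10800.00 Cr) = 1954.40 Cr + 34.4% × 7325.00 Cr = 4474.20 Cr
Retirement Security Contribution: 4% × 18615.00 Cr = 744.60 Cr
Pension Levy: 1.4% × 18615.00 Cr = 260.61 Cr
Training Fund Levy: 8% × 18615.00 Cr = 1489.20 Cr
Total withheld: 4474.20 Cr + 744.60 Cr + 260.61 Cr + 1489.20 Cr = 6968.61 Cr
Net pay: 18615.00 Cr − 6968.61 Cr = 11646.39 Cr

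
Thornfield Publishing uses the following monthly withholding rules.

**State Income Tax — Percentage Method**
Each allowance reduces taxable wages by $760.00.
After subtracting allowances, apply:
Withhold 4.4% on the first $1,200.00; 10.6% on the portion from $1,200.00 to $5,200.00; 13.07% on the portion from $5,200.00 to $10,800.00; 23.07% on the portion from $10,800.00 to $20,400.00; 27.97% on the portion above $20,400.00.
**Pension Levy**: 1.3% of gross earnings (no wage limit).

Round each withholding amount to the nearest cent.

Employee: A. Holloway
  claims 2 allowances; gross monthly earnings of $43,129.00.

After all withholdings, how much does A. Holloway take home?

$33,212.72

State Income Tax: taxable = $43,129.00 − 2×$760.00 = $41,609.00
  $3,423.44 + 27.97% × ($41,609.00 − $20,400.00) = $3,423.44 + 27.97% × $21,209.00 = $9,355.60
Pension Levy: 1.3% × $43,129.00 = $560.68
Total withheld: $9,355.60 + $560.68 = $9,916.28
Net pay: $43,129.00 − $9,916.28 = $33,212.72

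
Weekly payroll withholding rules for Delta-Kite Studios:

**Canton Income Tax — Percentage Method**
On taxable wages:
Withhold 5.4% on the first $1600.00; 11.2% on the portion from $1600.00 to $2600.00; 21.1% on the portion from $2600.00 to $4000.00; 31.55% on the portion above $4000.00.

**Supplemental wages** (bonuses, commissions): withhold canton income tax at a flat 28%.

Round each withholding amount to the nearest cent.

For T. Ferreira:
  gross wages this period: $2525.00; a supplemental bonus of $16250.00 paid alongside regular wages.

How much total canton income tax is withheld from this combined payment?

Canton Income Tax: taxable = $2525.00
  $86.40 + 11.2% × ($2525.00 − $1600.00) = $86.40 + 11.2% × $925.00 = $190.00
Supplemental (28% flat on bonus): 28% × $16250.00 = $4550.00
Total canton income tax: $190.00 + $4550.00 = $4740.00

$4740.00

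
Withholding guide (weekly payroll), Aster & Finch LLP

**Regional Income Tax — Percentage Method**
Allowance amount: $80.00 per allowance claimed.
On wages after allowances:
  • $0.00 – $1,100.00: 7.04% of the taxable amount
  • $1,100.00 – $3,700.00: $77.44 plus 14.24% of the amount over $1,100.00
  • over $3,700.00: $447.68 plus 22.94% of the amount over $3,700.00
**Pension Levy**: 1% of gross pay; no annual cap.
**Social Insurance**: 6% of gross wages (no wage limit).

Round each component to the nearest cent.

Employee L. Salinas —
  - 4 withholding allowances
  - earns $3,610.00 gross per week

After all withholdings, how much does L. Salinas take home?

$2,968.00

Regional Income Tax: taxable = $3,610.00 − 4×$80.00 = $3,290.00
  $77.44 + 14.24% × ($3,290.00 − $1,100.00) = $77.44 + 14.24% × $2,190.00 = $389.30
Pension Levy: 1% × $3,610.00 = $36.10
Social Insurance: 6% × $3,610.00 = $216.60
Total withheld: $389.30 + $36.10 + $216.60 = $642.00
Net pay: $3,610.00 − $642.00 = $2,968.00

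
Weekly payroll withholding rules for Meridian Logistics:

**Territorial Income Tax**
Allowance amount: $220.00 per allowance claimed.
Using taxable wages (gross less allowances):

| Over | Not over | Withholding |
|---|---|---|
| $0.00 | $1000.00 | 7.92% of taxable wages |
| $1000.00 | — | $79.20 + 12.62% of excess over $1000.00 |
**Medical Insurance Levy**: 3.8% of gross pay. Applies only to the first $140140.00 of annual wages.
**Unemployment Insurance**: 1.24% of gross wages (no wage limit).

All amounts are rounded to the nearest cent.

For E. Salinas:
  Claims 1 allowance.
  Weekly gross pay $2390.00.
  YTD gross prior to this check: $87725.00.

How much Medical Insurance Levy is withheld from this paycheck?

$90.82

Medical Insurance Levy: 3.8% × $2390.00 = $90.82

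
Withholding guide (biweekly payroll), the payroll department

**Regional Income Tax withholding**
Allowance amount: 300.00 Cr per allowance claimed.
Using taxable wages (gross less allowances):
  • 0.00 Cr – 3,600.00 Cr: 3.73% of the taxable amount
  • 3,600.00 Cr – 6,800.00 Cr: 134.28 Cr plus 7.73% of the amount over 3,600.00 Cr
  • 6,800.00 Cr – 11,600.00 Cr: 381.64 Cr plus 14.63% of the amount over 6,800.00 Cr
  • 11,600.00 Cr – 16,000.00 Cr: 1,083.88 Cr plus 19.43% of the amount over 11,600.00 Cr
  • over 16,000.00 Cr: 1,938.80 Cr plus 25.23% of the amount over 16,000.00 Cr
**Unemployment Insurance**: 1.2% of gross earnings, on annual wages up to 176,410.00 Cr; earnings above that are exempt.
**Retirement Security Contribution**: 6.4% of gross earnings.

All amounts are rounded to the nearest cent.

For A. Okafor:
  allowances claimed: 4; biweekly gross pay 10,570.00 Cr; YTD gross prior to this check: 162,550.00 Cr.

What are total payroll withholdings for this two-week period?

Regional Income Tax: taxable = 10,570.00 Cr − 4×300.00 Cr = 9,370.00 Cr
  381.64 Cr + 14.63% × (9,370.00 Cr − 6,800.00 Cr) = 381.64 Cr + 14.63% × 2,570.00 Cr = 757.63 Cr
Unemployment Insurance: 1.2% × 10,570.00 Cr = 126.84 Cr
Retirement Security Contribution: 6.4% × 10,570.00 Cr = 676.48 Cr
Total: 757.63 Cr + 126.84 Cr + 676.48 Cr = 1,560.95 Cr

1,560.95 Cr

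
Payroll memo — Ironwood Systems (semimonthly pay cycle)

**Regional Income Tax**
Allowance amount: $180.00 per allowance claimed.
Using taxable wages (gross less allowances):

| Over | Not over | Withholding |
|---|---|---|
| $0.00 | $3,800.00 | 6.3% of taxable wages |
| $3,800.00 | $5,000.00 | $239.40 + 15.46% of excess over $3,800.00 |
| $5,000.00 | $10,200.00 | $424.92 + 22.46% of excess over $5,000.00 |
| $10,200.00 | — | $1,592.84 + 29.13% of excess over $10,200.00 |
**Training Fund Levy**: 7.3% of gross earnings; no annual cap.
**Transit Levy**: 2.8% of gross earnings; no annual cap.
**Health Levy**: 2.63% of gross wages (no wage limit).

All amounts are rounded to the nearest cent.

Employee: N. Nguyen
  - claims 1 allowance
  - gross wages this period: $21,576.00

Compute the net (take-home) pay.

$13,975.14

Regional Income Tax: taxable = $21,576.00 − 1×$180.00 = $21,396.00
  $1,592.84 + 29.13% × ($21,396.00 − $10,200.00) = $1,592.84 + 29.13% × $11,196.00 = $4,854.23
Training Fund Levy: 7.3% × $21,576.00 = $1,575.05
Transit Levy: 2.8% × $21,576.00 = $604.13
Health Levy: 2.63% × $21,576.00 = $567.45
Total withheld: $4,854.23 + $1,575.05 + $604.13 + $567.45 = $7,600.86
Net pay: $21,576.00 − $7,600.86 = $13,975.14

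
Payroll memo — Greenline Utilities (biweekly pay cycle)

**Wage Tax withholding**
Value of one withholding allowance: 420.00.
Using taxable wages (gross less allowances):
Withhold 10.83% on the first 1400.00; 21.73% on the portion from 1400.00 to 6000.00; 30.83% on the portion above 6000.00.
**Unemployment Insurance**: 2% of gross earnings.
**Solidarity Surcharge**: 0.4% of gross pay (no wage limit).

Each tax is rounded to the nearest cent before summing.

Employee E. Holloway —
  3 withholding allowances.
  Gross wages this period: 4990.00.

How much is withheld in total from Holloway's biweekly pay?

777.69

Wage Tax: taxable = 4990.00 − 3×420.00 = 3730.00
  151.62 + 21.73% × (3730.00 − 1400.00) = 151.62 + 21.73% × 2330.00 = 657.93
Unemployment Insurance: 2% × 4990.00 = 99.80
Solidarity Surcharge: 0.4% × 4990.00 = 19.96
Total: 657.93 + 99.80 + 19.96 = 777.69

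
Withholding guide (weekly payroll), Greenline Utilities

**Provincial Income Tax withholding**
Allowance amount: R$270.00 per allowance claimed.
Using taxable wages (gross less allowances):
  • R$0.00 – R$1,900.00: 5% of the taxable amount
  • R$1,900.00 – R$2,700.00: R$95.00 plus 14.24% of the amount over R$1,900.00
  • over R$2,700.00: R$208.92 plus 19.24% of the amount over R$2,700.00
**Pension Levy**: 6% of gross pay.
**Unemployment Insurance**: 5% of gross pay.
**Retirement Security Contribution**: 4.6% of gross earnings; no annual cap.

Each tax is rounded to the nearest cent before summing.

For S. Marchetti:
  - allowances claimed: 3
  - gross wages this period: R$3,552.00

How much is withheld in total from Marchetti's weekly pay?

R$771.11

Provincial Income Tax: taxable = R$3,552.00 − 3×R$270.00 = R$2,742.00
  R$208.92 + 19.24% × (R$2,742.00 − R$2,700.00) = R$208.92 + 19.24% × R$42.00 = R$217.00
Pension Levy: 6% × R$3,552.00 = R$213.12
Unemployment Insurance: 5% × R$3,552.00 = R$177.60
Retirement Security Contribution: 4.6% × R$3,552.00 = R$163.39
Total: R$217.00 + R$213.12 + R$177.60 + R$163.39 = R$771.11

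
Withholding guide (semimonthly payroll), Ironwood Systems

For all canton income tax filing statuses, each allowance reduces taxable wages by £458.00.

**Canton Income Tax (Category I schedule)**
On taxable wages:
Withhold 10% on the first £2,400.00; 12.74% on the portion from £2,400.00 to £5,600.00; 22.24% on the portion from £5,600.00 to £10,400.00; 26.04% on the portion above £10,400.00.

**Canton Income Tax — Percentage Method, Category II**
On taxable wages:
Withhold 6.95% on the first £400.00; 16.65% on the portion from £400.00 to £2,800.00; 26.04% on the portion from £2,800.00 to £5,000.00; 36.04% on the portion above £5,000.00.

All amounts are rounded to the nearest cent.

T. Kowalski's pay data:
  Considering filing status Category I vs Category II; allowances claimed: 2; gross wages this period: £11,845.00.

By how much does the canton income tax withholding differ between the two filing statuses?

Canton Income Tax (Category I): taxable = £11,845.00 − 2×£458.00 = £10,929.00
  £1,715.20 + 26.04% × (£10,929.00 − £10,400.00) = £1,715.20 + 26.04% × £529.00 = £1,852.95
Canton Income Tax (Category II): taxable = £11,845.00 − 2×£458.00 = £10,929.00
  £1,000.28 + 36.04% × (£10,929.00 − £5,000.00) = £1,000.28 + 36.04% × £5,929.00 = £3,137.09
Difference: |£1,852.95 − £3,137.09| = £1,284.14 (higher under Category II)

£1,284.14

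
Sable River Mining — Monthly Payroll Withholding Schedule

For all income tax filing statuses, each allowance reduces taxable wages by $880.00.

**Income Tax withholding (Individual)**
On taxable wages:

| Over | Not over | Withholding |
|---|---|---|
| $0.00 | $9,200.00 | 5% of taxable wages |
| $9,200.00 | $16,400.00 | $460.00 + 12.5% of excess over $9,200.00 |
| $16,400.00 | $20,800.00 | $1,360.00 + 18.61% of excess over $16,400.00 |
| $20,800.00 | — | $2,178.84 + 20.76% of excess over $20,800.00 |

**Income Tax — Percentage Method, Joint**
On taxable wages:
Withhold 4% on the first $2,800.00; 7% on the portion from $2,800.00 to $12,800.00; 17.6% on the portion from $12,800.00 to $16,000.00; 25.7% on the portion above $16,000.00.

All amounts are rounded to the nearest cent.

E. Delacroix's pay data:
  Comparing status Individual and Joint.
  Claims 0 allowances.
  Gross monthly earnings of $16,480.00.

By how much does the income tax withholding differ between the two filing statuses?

$123.67

Income Tax (Individual): taxable = $16,480.00
  $1,360.00 + 18.61% × ($16,480.00 − $16,400.00) = $1,360.00 + 18.61% × $80.00 = $1,374.89
Income Tax (Joint): taxable = $16,480.00
  $1,375.20 + 25.7% × ($16,480.00 − $16,000.00) = $1,375.20 + 25.7% × $480.00 = $1,498.56
Difference: |$1,374.89 − $1,498.56| = $123.67 (higher under Joint)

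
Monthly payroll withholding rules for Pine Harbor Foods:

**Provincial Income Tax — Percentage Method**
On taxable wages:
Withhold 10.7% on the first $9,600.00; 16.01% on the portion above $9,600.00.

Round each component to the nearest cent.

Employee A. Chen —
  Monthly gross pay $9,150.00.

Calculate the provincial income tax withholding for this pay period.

Provincial Income Tax: taxable = $9,150.00
  10.7% × $9,150.00 = $979.05

$979.05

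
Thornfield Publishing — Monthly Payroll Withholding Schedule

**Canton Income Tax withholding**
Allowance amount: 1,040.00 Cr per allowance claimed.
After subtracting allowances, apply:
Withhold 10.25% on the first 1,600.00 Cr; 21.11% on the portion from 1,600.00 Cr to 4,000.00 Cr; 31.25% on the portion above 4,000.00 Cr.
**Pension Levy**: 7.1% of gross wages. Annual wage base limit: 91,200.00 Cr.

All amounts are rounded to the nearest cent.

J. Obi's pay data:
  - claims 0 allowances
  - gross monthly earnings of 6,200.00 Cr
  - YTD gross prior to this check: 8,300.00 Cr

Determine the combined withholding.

1,798.34 Cr

Canton Income Tax: taxable = 6,200.00 Cr
  670.64 Cr + 31.25% × (6,200.00 Cr − 4,000.00 Cr) = 670.64 Cr + 31.25% × 2,200.00 Cr = 1,358.14 Cr
Pension Levy: 7.1% × 6,200.00 Cr = 440.20 Cr
Total: 1,358.14 Cr + 440.20 Cr = 1,798.34 Cr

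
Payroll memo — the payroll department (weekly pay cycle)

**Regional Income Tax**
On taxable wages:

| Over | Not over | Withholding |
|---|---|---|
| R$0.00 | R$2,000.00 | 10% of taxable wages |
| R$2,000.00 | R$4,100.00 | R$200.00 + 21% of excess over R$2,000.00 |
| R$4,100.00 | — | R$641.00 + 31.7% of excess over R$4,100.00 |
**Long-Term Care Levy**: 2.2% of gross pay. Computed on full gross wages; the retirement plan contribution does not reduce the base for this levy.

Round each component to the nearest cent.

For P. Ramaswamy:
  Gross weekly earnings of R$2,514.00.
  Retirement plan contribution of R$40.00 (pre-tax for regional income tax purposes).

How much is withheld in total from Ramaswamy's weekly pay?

Regional Income Tax: taxable = R$2,514.00 − R$40.00 = R$2,474.00
  R$200.00 + 21% × (R$2,474.00 − R$2,000.00) = R$200.00 + 21% × R$474.00 = R$299.54
Long-Term Care Levy: 2.2% × R$2,514.00 = R$55.31
Total: R$299.54 + R$55.31 = R$354.85

R$354.85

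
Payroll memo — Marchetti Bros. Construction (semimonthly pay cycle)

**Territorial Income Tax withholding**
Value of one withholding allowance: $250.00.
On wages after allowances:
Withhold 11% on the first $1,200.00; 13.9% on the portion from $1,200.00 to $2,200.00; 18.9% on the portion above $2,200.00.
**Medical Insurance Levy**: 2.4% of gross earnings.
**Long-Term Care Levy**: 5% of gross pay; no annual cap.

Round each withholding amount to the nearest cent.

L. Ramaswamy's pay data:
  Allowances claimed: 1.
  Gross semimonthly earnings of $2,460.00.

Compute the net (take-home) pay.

Territorial Income Tax: taxable = $2,460.00 − 1×$250.00 = $2,210.00
  $271.00 + 18.9% × ($2,210.00 − $2,200.00) = $271.00 + 18.9% × $10.00 = $272.89
Medical Insurance Levy: 2.4% × $2,460.00 = $59.04
Long-Term Care Levy: 5% × $2,460.00 = $123.00
Total withheld: $272.89 + $59.04 + $123.00 = $454.93
Net pay: $2,460.00 − $454.93 = $2,005.07

$2,005.07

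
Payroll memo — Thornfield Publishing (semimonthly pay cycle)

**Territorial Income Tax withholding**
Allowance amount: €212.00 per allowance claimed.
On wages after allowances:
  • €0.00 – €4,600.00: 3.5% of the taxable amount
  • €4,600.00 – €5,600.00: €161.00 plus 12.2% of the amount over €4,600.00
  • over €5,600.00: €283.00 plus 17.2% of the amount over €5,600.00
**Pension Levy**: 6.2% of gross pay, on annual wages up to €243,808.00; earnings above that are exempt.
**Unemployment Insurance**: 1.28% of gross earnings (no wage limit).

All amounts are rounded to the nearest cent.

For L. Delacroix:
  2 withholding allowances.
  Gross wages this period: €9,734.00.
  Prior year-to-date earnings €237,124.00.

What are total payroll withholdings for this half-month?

Territorial Income Tax: taxable = €9,734.00 − 2×€212.00 = €9,310.00
  €283.00 + 17.2% × (€9,310.00 − €5,600.00) = €283.00 + 17.2% × €3,710.00 = €921.12
Pension Levy: cap €243,808.00 − YTD €237,124.00 = €6,684.00 subject; 6.2% × €6,684.00 = €414.41
Unemployment Insurance: 1.28% × €9,734.00 = €124.60
Total: €921.12 + €414.41 + €124.60 = €1,460.13

€1,460.13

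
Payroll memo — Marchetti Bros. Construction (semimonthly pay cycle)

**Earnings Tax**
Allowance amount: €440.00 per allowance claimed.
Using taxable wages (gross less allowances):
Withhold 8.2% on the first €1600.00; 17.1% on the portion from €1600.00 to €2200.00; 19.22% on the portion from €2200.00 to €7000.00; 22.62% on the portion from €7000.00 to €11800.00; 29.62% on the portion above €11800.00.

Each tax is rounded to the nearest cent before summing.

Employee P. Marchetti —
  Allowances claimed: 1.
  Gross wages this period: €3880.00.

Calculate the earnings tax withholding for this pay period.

Earnings Tax: taxable = €3880.00 − 1×€440.00 = €3440.00
  €233.80 + 19.22% × (€3440.00 − €2200.00) = €233.80 + 19.22% × €1240.00 = €472.13

€472.13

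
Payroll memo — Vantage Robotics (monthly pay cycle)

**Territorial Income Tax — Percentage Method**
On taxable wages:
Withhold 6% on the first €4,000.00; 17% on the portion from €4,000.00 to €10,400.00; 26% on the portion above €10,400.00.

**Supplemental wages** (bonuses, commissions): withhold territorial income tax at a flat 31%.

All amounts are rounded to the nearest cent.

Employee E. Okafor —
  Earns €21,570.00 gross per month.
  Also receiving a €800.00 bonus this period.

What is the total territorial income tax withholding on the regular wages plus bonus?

Territorial Income Tax: taxable = €21,570.00
  €1,328.00 + 26% × (€21,570.00 − €10,400.00) = €1,328.00 + 26% × €11,170.00 = €4,232.20
Supplemental (31% flat on bonus): 31% × €800.00 = €248.00
Total territorial income tax: €4,232.20 + €248.00 = €4,480.20

€4,480.20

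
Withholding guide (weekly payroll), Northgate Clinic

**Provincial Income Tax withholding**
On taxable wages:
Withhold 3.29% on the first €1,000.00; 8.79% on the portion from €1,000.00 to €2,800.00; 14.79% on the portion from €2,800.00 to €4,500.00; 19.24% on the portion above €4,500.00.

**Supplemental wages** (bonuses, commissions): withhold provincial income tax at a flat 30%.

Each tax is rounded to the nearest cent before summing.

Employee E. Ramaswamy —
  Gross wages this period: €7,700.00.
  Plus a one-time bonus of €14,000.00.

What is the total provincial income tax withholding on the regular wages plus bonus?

€5,258.23

Provincial Income Tax: taxable = €7,700.00
  €442.55 + 19.24% × (€7,700.00 − €4,500.00) = €442.55 + 19.24% × €3,200.00 = €1,058.23
Supplemental (30% flat on bonus): 30% × €14,000.00 = €4,200.00
Total provincial income tax: €1,058.23 + €4,200.00 = €5,258.23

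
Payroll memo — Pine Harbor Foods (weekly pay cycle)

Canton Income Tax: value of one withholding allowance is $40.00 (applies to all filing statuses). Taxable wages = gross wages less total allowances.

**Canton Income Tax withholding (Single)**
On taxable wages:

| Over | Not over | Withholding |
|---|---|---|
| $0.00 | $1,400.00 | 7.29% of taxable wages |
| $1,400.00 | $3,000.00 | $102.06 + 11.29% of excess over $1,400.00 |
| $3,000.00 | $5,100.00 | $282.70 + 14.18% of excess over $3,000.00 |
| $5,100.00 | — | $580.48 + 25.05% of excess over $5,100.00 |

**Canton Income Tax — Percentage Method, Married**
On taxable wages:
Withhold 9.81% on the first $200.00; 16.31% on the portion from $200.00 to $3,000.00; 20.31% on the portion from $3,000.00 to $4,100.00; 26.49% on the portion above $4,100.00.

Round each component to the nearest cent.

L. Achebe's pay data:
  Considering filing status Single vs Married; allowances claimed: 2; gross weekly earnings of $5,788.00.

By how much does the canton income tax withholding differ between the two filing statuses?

Canton Income Tax (Single): taxable = $5,788.00 − 2×$40.00 = $5,708.00
  $580.48 + 25.05% × ($5,708.00 − $5,100.00) = $580.48 + 25.05% × $608.00 = $732.78
Canton Income Tax (Married): taxable = $5,788.00 − 2×$40.00 = $5,708.00
  $699.71 + 26.49% × ($5,708.00 − $4,100.00) = $699.71 + 26.49% × $1,608.00 = $1,125.67
Difference: |$732.78 − $1,125.67| = $392.89 (higher under Married)

$392.89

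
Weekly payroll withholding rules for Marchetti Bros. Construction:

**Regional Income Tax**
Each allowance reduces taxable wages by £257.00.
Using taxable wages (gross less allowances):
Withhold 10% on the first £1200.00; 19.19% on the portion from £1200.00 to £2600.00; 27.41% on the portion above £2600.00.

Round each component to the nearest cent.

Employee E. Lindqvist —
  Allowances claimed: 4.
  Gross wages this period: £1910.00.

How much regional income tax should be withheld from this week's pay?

Regional Income Tax: taxable = £1910.00 − 4×£257.00 = £882.00
  10% × £882.00 = £88.20

£88.20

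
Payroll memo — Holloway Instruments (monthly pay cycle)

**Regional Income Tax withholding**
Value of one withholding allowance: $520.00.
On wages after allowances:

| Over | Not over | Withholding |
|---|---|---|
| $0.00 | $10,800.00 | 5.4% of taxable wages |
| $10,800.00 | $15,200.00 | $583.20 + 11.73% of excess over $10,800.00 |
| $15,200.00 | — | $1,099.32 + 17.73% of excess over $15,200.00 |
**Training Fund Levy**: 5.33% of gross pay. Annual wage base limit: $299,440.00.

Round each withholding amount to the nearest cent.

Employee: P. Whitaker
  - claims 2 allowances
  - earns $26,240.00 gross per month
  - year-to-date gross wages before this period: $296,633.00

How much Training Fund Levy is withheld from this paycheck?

$149.61

Training Fund Levy: cap $299,440.00 − YTD $296,633.00 = $2,807.00 subject; 5.33% × $2,807.00 = $149.61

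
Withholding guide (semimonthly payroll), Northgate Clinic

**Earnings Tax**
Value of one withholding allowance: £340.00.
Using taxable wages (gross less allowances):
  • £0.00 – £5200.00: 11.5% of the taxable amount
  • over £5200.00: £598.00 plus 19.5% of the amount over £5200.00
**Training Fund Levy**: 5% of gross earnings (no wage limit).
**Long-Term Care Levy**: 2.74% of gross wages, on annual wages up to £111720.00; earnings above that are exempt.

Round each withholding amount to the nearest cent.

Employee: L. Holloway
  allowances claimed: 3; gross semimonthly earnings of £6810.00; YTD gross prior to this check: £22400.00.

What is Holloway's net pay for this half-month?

Earnings Tax: taxable = £6810.00 − 3×£340.00 = £5790.00
  £598.00 + 19.5% × (£5790.00 − £5200.00) = £598.00 + 19.5% × £590.00 = £713.05
Training Fund Levy: 5% × £6810.00 = £340.50
Long-Term Care Levy: 2.74% × £6810.00 = £186.59
Total withheld: £713.05 + £340.50 + £186.59 = £1240.14
Net pay: £6810.00 − £1240.14 = £5569.86

£5569.86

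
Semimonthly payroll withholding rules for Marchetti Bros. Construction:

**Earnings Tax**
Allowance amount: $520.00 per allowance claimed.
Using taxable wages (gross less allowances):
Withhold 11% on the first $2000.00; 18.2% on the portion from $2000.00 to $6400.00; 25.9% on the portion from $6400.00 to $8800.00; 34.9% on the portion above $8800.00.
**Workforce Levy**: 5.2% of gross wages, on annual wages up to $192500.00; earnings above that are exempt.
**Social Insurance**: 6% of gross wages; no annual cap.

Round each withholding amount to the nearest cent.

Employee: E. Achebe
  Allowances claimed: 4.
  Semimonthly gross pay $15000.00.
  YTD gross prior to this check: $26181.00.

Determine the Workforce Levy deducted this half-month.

Workforce Levy: 5.2% × $15000.00 = $780.00

$780.00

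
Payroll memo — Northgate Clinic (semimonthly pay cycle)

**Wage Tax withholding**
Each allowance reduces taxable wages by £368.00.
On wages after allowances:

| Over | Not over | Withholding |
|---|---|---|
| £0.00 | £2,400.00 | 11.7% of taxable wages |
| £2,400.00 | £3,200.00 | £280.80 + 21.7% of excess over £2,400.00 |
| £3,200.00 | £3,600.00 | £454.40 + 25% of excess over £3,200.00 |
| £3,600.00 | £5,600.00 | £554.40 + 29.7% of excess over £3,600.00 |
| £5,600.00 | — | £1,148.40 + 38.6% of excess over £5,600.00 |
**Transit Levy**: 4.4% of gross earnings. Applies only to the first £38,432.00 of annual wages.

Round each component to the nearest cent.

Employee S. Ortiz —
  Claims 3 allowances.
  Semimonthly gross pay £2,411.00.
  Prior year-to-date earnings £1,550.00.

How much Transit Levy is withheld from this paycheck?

Transit Levy: 4.4% × £2,411.00 = £106.08

£106.08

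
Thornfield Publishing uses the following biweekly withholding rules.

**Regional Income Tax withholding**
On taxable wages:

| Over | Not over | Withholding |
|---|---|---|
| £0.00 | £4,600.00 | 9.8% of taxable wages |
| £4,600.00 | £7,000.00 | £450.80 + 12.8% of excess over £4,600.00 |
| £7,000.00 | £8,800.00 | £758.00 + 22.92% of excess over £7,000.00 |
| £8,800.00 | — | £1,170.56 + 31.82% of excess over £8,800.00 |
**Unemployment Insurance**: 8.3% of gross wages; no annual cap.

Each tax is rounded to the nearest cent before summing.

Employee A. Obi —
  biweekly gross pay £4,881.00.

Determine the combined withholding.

£891.89

Regional Income Tax: taxable = £4,881.00
  £450.80 + 12.8% × (£4,881.00 − £4,600.00) = £450.80 + 12.8% × £281.00 = £486.77
Unemployment Insurance: 8.3% × £4,881.00 = £405.12
Total: £486.77 + £405.12 = £891.89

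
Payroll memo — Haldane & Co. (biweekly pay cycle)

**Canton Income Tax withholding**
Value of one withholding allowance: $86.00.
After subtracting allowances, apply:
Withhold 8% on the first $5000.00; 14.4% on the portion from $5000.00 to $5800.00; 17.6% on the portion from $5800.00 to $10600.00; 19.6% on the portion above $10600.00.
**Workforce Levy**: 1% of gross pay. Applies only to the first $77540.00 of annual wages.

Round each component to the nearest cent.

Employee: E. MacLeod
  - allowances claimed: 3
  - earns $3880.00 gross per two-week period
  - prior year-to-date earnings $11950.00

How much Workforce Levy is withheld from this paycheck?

Workforce Levy: 1% × $3880.00 = $38.80

$38.80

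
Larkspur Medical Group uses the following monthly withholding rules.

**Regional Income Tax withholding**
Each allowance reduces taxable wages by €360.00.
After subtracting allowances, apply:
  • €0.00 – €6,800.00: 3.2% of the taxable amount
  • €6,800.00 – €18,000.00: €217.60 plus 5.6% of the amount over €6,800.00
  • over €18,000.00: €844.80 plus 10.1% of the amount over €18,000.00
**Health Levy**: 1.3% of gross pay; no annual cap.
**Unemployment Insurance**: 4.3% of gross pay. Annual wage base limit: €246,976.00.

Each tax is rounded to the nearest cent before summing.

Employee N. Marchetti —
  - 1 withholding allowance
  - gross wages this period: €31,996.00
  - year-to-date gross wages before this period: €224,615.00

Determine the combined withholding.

Regional Income Tax: taxable = €31,996.00 − 1×€360.00 = €31,636.00
  €844.80 + 10.1% × (€31,636.00 − €18,000.00) = €844.80 + 10.1% × €13,636.00 = €2,222.04
Health Levy: 1.3% × €31,996.00 = €415.95
Unemployment Insurance: cap €246,976.00 − YTD €224,615.00 = €22,361.00 subject; 4.3% × €22,361.00 = €961.52
Total: €2,222.04 + €415.95 + €961.52 = €3,599.51

€3,599.51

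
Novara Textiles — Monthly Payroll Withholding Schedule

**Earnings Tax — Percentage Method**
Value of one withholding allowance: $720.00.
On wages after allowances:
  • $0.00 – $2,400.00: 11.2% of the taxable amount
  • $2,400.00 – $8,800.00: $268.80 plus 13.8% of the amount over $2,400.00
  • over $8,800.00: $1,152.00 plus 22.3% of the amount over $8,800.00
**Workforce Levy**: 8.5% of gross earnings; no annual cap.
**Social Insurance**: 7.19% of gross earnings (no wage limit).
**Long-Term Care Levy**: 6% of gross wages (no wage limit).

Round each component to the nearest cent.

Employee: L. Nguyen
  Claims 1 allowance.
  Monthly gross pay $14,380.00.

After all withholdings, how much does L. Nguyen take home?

Earnings Tax: taxable = $14,380.00 − 1×$720.00 = $13,660.00
  $1,152.00 + 22.3% × ($13,660.00 − $8,800.00) = $1,152.00 + 22.3% × $4,860.00 = $2,235.78
Workforce Levy: 8.5% × $14,380.00 = $1,222.30
Social Insurance: 7.19% × $14,380.00 = $1,033.92
Long-Term Care Levy: 6% × $14,380.00 = $862.80
Total withheld: $2,235.78 + $1,222.30 + $1,033.92 + $862.80 = $5,354.80
Net pay: $14,380.00 − $5,354.80 = $9,025.20

$9,025.20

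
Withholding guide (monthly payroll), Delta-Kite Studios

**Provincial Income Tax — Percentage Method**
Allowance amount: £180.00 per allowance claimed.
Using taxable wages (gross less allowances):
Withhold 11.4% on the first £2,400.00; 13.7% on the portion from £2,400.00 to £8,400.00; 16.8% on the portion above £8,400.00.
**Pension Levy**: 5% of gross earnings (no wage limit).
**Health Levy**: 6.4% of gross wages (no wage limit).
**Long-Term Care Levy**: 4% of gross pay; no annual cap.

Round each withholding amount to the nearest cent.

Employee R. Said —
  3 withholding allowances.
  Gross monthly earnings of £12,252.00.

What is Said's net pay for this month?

£8,713.17

Provincial Income Tax: taxable = £12,252.00 − 3×£180.00 = £11,712.00
  £1,095.60 + 16.8% × (£11,712.00 − £8,400.00) = £1,095.60 + 16.8% × £3,312.00 = £1,652.02
Pension Levy: 5% × £12,252.00 = £612.60
Health Levy: 6.4% × £12,252.00 = £784.13
Long-Term Care Levy: 4% × £12,252.00 = £490.08
Total withheld: £1,652.02 + £612.60 + £784.13 + £490.08 = £3,538.83
Net pay: £12,252.00 − £3,538.83 = £8,713.17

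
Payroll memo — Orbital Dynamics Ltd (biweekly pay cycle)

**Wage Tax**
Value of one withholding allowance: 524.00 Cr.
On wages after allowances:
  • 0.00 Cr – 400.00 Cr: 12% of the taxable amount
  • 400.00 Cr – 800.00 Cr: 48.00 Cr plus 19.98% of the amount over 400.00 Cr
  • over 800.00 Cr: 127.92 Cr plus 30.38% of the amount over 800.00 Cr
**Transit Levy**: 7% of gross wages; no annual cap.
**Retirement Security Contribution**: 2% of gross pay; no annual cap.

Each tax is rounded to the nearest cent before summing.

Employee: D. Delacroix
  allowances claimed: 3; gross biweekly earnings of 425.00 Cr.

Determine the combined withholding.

38.25 Cr

Wage Tax: taxable = 425.00 Cr − 3×524.00 Cr = -1,147.00 Cr
  Taxable ≤ 0 → 0.00 Cr
Transit Levy: 7% × 425.00 Cr = 29.75 Cr
Retirement Security Contribution: 2% × 425.00 Cr = 8.50 Cr
Total: 0.00 Cr + 29.75 Cr + 8.50 Cr = 38.25 Cr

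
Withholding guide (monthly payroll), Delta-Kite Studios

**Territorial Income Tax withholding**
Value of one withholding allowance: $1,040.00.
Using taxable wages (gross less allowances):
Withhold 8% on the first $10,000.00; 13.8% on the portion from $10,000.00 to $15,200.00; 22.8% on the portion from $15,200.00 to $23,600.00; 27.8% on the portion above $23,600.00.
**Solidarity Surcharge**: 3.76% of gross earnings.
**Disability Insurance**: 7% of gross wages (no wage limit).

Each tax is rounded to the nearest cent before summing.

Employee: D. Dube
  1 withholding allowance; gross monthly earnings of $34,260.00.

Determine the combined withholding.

Territorial Income Tax: taxable = $34,260.00 − 1×$1,040.00 = $33,220.00
  $3,432.80 + 27.8% × ($33,220.00 − $23,600.00) = $3,432.80 + 27.8% × $9,620.00 = $6,107.16
Solidarity Surcharge: 3.76% × $34,260.00 = $1,288.18
Disability Insurance: 7% × $34,260.00 = $2,398.20
Total: $6,107.16 + $1,288.18 + $2,398.20 = $9,793.54

$9,793.54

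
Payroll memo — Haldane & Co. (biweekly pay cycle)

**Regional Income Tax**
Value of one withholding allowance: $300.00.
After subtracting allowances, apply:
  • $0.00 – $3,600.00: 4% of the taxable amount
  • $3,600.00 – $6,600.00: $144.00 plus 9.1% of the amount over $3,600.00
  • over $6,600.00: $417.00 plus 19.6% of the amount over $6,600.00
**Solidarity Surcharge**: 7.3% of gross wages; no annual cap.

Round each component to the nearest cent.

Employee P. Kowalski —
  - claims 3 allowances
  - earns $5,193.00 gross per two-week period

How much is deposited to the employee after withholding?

$4,606.85

Regional Income Tax: taxable = $5,193.00 − 3×$300.00 = $4,293.00
  $144.00 + 9.1% × ($4,293.00 − $3,600.00) = $144.00 + 9.1% × $693.00 = $207.06
Solidarity Surcharge: 7.3% × $5,193.00 = $379.09
Total withheld: $207.06 + $379.09 = $586.15
Net pay: $5,193.00 − $586.15 = $4,606.85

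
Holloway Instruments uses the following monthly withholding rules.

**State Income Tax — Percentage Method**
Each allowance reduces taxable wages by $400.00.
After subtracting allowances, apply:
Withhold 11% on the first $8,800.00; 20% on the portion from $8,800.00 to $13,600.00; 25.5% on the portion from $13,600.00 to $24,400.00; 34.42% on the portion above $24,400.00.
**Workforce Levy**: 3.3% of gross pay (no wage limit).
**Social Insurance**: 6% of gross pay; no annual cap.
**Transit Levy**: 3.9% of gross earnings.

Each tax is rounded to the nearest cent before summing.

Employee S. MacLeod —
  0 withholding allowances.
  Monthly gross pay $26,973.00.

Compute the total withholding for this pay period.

$9,128.07

State Income Tax: taxable = $26,973.00
  $4,682.00 + 34.42% × ($26,973.00 − $24,400.00) = $4,682.00 + 34.42% × $2,573.00 = $5,567.63
Workforce Levy: 3.3% × $26,973.00 = $890.11
Social Insurance: 6% × $26,973.00 = $1,618.38
Transit Levy: 3.9% × $26,973.00 = $1,051.95
Total: $5,567.63 + $890.11 + $1,618.38 + $1,051.95 = $9,128.07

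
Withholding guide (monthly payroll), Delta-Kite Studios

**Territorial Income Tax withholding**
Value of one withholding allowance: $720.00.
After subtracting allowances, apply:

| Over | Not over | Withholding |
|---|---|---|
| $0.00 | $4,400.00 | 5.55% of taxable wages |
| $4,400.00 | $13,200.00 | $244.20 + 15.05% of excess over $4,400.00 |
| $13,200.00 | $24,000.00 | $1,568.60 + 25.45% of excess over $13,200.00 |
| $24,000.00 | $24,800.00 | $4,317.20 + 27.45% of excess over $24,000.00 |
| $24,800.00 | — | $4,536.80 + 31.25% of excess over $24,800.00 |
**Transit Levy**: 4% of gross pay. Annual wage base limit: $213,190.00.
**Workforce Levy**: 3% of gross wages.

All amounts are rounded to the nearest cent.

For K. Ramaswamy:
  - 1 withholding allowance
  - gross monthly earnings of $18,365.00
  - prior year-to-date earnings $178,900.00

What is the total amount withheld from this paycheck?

$3,985.40

Territorial Income Tax: taxable = $18,365.00 − 1×$720.00 = $17,645.00
  $1,568.60 + 25.45% × ($17,645.00 − $13,200.00) = $1,568.60 + 25.45% × $4,445.00 = $2,699.85
Transit Levy: 4% × $18,365.00 = $734.60
Workforce Levy: 3% × $18,365.00 = $550.95
Total: $2,699.85 + $734.60 + $550.95 = $3,985.40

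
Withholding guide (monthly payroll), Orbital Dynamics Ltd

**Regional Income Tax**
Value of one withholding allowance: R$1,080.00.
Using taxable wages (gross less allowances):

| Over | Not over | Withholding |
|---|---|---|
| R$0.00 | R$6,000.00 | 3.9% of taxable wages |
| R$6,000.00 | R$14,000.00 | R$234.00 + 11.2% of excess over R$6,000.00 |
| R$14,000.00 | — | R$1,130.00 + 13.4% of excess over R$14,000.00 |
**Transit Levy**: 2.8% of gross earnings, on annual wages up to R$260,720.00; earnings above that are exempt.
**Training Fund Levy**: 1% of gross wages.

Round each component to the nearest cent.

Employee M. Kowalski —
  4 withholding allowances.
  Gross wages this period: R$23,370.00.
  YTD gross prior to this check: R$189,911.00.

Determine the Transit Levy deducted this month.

R$654.36

Transit Levy: 2.8% × R$23,370.00 = R$654.36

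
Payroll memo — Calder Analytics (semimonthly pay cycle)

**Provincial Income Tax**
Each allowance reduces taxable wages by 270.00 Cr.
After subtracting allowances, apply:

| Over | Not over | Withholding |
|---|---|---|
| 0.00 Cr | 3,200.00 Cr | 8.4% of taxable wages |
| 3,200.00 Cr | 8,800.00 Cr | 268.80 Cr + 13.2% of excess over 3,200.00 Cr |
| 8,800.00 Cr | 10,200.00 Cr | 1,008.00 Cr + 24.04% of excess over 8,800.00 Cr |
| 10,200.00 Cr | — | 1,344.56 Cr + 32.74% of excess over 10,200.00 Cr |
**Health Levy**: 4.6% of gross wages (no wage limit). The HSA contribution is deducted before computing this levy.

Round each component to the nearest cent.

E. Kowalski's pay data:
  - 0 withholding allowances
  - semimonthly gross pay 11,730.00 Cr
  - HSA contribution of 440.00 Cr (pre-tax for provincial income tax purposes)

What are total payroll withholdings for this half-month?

2,220.77 Cr

Provincial Income Tax: taxable = 11,730.00 Cr − 440.00 Cr = 11,290.00 Cr
  1,344.56 Cr + 32.74% × (11,290.00 Cr − 10,200.00 Cr) = 1,344.56 Cr + 32.74% × 1,090.00 Cr = 1,701.43 Cr
Health Levy: 4.6% × 11,290.00 Cr = 519.34 Cr
Total: 1,701.43 Cr + 519.34 Cr = 2,220.77 Cr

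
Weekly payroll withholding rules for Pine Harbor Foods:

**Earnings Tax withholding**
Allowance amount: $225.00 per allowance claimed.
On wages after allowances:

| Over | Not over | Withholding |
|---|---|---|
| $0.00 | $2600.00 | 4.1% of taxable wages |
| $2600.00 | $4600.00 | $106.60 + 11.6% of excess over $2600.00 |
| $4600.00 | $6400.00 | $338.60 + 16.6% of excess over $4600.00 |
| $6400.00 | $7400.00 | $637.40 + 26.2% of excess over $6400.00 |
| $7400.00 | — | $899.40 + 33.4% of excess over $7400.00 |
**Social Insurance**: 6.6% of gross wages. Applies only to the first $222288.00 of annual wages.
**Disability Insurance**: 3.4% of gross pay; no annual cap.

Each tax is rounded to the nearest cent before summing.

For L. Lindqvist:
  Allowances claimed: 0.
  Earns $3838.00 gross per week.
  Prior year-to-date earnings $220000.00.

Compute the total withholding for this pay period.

Earnings Tax: taxable = $3838.00
  $106.60 + 11.6% × ($3838.00 − $2600.00) = $106.60 + 11.6% × $1238.00 = $250.21
Social Insurance: cap $222288.00 − YTD $220000.00 = $2288.00 subject; 6.6% × $2288.00 = $151.01
Disability Insurance: 3.4% × $3838.00 = $130.49
Total: $250.21 + $151.01 + $130.49 = $531.71

$531.71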